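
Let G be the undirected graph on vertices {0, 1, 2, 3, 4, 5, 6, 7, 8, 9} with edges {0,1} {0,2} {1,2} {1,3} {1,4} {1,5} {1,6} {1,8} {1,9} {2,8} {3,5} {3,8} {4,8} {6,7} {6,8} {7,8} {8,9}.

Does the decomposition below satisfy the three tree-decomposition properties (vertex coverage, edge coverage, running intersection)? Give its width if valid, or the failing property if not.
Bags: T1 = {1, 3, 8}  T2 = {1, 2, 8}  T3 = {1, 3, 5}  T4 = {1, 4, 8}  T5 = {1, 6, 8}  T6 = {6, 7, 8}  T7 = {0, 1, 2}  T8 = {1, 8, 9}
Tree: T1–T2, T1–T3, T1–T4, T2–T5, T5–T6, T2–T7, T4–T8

Yes; width 2.

Vertex coverage: the bags together contain {0, 1, 2, 3, 4, 5, 6, 7, 8, 9}, the full vertex set. Edge coverage: each edge of G has both endpoints in at least one bag. Running intersection: for every vertex, the bags containing it form a connected subtree. All three properties hold, so this is a valid tree decomposition of width max|bag| − 1 = 2, and hence tw(G) ≤ 2.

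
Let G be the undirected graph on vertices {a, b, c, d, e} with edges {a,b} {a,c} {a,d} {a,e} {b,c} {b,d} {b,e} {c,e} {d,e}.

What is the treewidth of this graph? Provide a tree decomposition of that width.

Treewidth 3.
Bags: B1 = {a, b, d, e}  B2 = {a, b, c, e}
Tree: B1–B2

Every bag has size at most 4, so the width is 4 − 1 = 3 and tw(G) ≤ 3. On the other hand G contains the 4-clique {a, b, d, e}. A clique must lie in a single bag of any decomposition, so no decomposition can have width below 3. The upper and lower bounds meet at 3, so that is the treewidth.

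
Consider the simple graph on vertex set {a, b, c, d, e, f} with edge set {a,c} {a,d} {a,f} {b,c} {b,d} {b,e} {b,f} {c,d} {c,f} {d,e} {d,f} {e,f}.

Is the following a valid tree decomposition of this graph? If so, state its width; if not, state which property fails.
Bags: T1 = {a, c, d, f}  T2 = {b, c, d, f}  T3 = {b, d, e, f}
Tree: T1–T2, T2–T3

Vertex coverage: the bags together contain {a, b, c, d, e, f}, the full vertex set. Edge coverage: each edge of G has both endpoints in at least one bag. Running intersection: for every vertex, the bags containing it form a connected subtree. All three properties hold, so this is a valid tree decomposition of width max|bag| − 1 = 3, and hence tw(G) ≤ 3.

Yes; width 3.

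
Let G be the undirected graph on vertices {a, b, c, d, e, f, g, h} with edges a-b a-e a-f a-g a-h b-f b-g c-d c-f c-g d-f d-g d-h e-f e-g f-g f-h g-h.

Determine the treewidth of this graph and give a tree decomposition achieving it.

Each bag holds 4 vertices, so the decomposition has width 3, which upper-bounds the treewidth. For the lower bound, the 4 vertices {d, f, g, h} are pairwise adjacent, and any tree decomposition puts a clique entirely inside one bag — forcing width ≥ 3. Hence tw(G) = 3 exactly.

Treewidth 3.
One such decomposition:
Bags: B1 = {a, f, g, h}  B2 = {a, b, f, g}  B3 = {d, f, g, h}  B4 = {c, d, f, g}  B5 = {a, e, f, g}
Tree: B1–B2, B1–B3, B3–B4, B2–B5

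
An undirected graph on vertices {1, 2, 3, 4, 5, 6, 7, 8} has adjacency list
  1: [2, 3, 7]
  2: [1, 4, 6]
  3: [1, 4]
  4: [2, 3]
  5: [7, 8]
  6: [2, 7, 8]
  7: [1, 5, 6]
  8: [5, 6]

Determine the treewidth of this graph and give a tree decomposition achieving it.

Treewidth 2.
One such decomposition:
Bags: B1 = {5, 6, 8}  B2 = {5, 6, 7}  B3 = {2, 6, 7}  B4 = {1, 2, 7}  B5 = {1, 2, 4}  B6 = {1, 3, 4}
Tree: B1–B2, B2–B3, B3–B4, B4–B5, B5–B6

Each bag holds 3 vertices, so the decomposition has width 2, which upper-bounds the treewidth. For the lower bound, G contains the cycle 8–5–7–6–8, so G is not a forest; only forests have treewidth ≤ 1, hence tw(G) ≥ 2. The upper and lower bounds meet at 2, so that is the treewidth.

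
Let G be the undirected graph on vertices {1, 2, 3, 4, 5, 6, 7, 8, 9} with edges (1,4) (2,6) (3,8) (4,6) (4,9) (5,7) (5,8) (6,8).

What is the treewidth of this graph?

1

A width-1 tree decomposition is:
Bags: B1 = {6, 8}  B2 = {5, 8}  B3 = {2, 6}  B4 = {4, 6}  B5 = {3, 8}  B6 = {1, 4}  B7 = {5, 7}  B8 = {4, 9}
Tree: B1–B2, B1–B3, B3–B4, B1–B5, B4–B6, B2–B7, B4–B8
Each bag holds 2 vertices, so the decomposition has width 1, which upper-bounds the treewidth. G has an edge, so its treewidth is at least 1. The upper and lower bounds meet at 1, so that is the treewidth.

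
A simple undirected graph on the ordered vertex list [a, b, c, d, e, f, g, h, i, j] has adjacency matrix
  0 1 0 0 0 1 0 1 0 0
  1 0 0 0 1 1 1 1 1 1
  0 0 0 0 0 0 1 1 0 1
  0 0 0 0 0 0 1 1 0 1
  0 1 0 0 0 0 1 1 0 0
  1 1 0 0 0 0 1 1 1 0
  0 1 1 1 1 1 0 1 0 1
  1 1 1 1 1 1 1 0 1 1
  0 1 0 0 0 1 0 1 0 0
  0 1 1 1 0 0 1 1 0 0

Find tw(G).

3

A width-3 tree decomposition is:
Bags: B1 = {b, g, h, j}  B2 = {b, f, g, h}  B3 = {b, e, g, h}  B4 = {c, g, h, j}  B5 = {a, b, f, h}  B6 = {b, f, h, i}  B7 = {d, g, h, j}
Tree: B1–B2, B2–B3, B1–B4, B2–B5, B5–B6, B1–B7
Every bag has size at most 4, so the width is 4 − 1 = 3 and tw(G) ≤ 3. For the lower bound, the 4 vertices {d, g, h, j} are pairwise adjacent, and any tree decomposition puts a clique entirely inside one bag — forcing width ≥ 3. Combining the bounds, tw(G) = 3.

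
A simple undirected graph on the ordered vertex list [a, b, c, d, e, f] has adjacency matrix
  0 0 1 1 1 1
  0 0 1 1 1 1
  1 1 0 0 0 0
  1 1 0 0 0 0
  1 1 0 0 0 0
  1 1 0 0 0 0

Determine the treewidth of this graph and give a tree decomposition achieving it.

Treewidth 2.
Bags: B1 = {a, b, e}  B2 = {a, b, d}  B3 = {a, b, f}  B4 = {a, b, c}
Tree: B1–B2, B2–B3, B3–B4

Each bag holds 3 vertices, so the decomposition has width 2, which upper-bounds the treewidth. For the lower bound, G contains the cycle a–e–b–d–a, so G is not a forest; only forests have treewidth ≤ 1, hence tw(G) ≥ 2. Hence tw(G) = 2 exactly.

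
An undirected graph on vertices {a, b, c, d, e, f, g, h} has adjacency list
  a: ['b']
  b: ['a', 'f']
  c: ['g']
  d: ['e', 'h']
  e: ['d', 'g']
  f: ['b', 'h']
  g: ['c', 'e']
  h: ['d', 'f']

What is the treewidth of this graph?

A width-1 tree decomposition is:
Bags: B1 = {c, g}  B2 = {e, g}  B3 = {d, e}  B4 = {d, h}  B5 = {f, h}  B6 = {b, f}  B7 = {a, b}
Tree: B1–B2, B2–B3, B3–B4, B4–B5, B5–B6, B6–B7
Every bag has size at most 2, so the width is 2 − 1 = 1 and tw(G) ≤ 1. G has an edge, so its treewidth is at least 1. Combining the bounds, tw(G) = 1.

1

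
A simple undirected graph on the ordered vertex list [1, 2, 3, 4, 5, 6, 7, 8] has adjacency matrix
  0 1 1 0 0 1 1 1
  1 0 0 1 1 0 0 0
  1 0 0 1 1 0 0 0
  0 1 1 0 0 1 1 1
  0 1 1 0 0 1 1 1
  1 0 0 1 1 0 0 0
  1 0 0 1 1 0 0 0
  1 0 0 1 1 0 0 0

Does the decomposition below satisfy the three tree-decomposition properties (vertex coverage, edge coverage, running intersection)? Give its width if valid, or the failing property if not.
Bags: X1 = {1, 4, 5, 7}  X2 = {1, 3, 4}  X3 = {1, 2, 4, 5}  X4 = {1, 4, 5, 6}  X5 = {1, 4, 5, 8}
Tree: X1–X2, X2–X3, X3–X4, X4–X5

A tree decomposition must satisfy three properties: every vertex lies in some bag; for every edge, both endpoints lie together in some bag; and for every vertex, the bags containing it form a connected subtree. Here edge (5,3) lies in no bag, so the decomposition is invalid.

No — edge (5,3) lies in no bag.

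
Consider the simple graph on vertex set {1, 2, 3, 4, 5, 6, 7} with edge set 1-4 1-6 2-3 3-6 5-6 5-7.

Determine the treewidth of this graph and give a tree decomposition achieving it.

Treewidth 1.
One such decomposition:
Bags: B1 = {1, 4}  B2 = {1, 6}  B3 = {5, 6}  B4 = {5, 7}  B5 = {3, 6}  B6 = {2, 3}
Tree: B1–B2, B2–B3, B3–B4, B3–B5, B5–B6

Every bag has size at most 2, so the width is 2 − 1 = 1 and tw(G) ≤ 1. Since G has at least one edge (e.g. 1–4), it is not an edgeless graph, so tw(G) ≥ 1. Hence tw(G) = 1 exactly.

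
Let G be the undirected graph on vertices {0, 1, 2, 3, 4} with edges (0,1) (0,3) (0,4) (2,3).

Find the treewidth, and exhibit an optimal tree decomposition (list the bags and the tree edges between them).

Treewidth 1.
One optimal decomposition is:
Bags: B1 = {0, 4}  B2 = {0, 3}  B3 = {0, 1}  B4 = {2, 3}
Tree: B1–B2, B1–B3, B2–B4

Each bag holds 2 vertices, so the decomposition has width 1, which upper-bounds the treewidth. Since G has at least one edge (e.g. 4–0), it is not an edgeless graph, so tw(G) ≥ 1. Hence tw(G) = 1 exactly.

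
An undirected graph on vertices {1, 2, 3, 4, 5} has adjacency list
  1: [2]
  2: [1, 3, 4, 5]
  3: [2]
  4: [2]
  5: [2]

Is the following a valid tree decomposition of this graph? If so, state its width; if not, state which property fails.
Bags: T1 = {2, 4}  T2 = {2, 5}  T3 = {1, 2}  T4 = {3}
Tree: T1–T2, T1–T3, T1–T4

A tree decomposition must satisfy three properties: every vertex lies in some bag; for every edge, both endpoints lie together in some bag; and for every vertex, the bags containing it form a connected subtree. Here edge (2,3) lies in no bag, so the decomposition is invalid.

No — edge (2,3) lies in no bag.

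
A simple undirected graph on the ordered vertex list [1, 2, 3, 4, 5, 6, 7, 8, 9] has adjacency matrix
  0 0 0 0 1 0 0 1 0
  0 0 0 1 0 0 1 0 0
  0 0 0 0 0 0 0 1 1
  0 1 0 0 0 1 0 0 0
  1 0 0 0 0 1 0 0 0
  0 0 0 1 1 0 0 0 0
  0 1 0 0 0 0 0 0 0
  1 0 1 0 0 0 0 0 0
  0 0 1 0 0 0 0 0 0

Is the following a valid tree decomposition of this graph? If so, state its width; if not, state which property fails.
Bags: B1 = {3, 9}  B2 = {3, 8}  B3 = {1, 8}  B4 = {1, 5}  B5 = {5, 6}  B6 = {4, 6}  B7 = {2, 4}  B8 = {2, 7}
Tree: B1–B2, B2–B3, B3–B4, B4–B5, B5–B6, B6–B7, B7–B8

Yes; width 1.

Checking the three conditions: (i) the bags cover all of {1, 2, 3, 4, 5, 6, 7, 8, 9}; (ii) for each edge, some bag contains both endpoints; (iii) the bags containing any fixed vertex form a subtree. All hold, so the decomposition is valid with width 2 − 1 = 1.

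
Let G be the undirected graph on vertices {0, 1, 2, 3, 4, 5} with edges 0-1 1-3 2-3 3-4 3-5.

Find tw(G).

1

A width-1 tree decomposition is:
Bags: B1 = {1, 3}  B2 = {3, 5}  B3 = {2, 3}  B4 = {3, 4}  B5 = {0, 1}
Tree: B1–B2, B1–B3, B1–B4, B1–B5
The largest bag has 2 vertices, giving width 1; this decomposition certifies tw(G) ≤ 1. Any graph with an edge has treewidth ≥ 1, and G has the edge 1–3. Therefore the treewidth is 1.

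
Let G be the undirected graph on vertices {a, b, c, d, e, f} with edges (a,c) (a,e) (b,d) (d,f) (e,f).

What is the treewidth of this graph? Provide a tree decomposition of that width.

Treewidth 1.
Bags: B1 = {a, c}  B2 = {a, e}  B3 = {e, f}  B4 = {d, f}  B5 = {b, d}
Tree: B1–B2, B2–B3, B3–B4, B4–B5

Each bag holds 2 vertices, so the decomposition has width 1, which upper-bounds the treewidth. Any graph with an edge has treewidth ≥ 1, and G has the edge c–a. Hence tw(G) = 1 exactly.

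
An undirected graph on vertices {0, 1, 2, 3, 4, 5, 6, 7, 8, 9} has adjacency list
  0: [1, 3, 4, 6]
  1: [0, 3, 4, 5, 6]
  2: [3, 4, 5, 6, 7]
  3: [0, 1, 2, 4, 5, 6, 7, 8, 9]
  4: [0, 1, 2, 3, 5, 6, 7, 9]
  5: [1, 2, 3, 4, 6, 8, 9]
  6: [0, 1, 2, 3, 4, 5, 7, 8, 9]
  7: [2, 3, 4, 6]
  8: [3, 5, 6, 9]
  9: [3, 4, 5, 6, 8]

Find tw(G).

4

A width-4 tree decomposition is:
Bags: B1 = {2, 3, 4, 6, 7}  B2 = {2, 3, 4, 5, 6}  B3 = {1, 3, 4, 5, 6}  B4 = {3, 4, 5, 6, 9}  B5 = {0, 1, 3, 4, 6}  B6 = {3, 5, 6, 8, 9}
Tree: B1–B2, B2–B3, B3–B4, B3–B5, B4–B6
The largest bag has 5 vertices, giving width 4; this decomposition certifies tw(G) ≤ 4. On the other hand G contains the 5-clique {3, 5, 6, 8, 9}. A clique must lie in a single bag of any decomposition, so no decomposition can have width below 4. Therefore the treewidth is 4.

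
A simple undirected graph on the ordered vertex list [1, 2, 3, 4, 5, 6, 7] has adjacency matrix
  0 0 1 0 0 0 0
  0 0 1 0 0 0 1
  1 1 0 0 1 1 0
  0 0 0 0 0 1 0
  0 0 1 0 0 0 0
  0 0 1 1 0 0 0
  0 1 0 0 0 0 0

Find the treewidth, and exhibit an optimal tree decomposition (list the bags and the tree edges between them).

Treewidth 1.
Bags: B1 = {2, 3}  B2 = {3, 6}  B3 = {2, 7}  B4 = {3, 5}  B5 = {1, 3}  B6 = {4, 6}
Tree: B1–B2, B1–B3, B1–B4, B4–B5, B2–B6

Each bag holds 2 vertices, so the decomposition has width 1, which upper-bounds the treewidth. G has an edge, so its treewidth is at least 1. The upper and lower bounds meet at 1, so that is the treewidth.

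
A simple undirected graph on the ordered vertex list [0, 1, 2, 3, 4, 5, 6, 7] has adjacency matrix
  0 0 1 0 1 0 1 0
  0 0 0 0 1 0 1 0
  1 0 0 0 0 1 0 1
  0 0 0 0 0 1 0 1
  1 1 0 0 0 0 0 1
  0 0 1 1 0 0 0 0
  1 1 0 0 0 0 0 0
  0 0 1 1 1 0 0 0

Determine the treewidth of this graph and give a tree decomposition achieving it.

Every bag has size at most 3, so the width is 3 − 1 = 2 and tw(G) ≤ 2. For the lower bound, G contains the cycle 1–6–0–4–1, so G is not a forest; only forests have treewidth ≤ 1, hence tw(G) ≥ 2. Hence tw(G) = 2 exactly.

Treewidth 2.
One optimal decomposition is:
Bags: B1 = {1, 4, 6}  B2 = {0, 4, 6}  B3 = {0, 4, 7}  B4 = {0, 2, 7}  B5 = {2, 3, 7}  B6 = {2, 3, 5}
Tree: B1–B2, B2–B3, B3–B4, B4–B5, B5–B6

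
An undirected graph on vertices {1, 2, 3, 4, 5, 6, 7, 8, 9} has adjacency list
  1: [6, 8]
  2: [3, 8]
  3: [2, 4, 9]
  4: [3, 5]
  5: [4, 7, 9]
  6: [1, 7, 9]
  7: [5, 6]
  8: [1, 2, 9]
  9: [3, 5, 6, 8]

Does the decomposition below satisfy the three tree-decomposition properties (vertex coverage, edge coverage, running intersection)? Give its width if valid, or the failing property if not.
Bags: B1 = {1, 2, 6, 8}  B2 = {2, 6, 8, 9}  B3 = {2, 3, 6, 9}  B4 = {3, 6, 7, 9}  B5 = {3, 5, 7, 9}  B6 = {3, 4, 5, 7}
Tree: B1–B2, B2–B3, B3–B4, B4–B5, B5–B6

Checking the three conditions: (i) the bags cover all of {1, 2, 3, 4, 5, 6, 7, 8, 9}; (ii) for each edge, some bag contains both endpoints; (iii) the bags containing any fixed vertex form a subtree. All hold, so the decomposition is valid with width 4 − 1 = 3.

Yes; width 3.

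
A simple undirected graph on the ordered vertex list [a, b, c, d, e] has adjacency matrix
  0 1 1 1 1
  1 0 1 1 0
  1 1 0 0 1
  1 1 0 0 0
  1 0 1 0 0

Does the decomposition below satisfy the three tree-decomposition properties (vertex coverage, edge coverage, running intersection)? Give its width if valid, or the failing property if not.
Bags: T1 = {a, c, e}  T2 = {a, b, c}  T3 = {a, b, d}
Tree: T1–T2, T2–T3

Yes; width 2.

Checking the three conditions: (i) the bags cover all of {a, b, c, d, e}; (ii) for each edge, some bag contains both endpoints; (iii) the bags containing any fixed vertex form a subtree. All hold, so the decomposition is valid with width 3 − 1 = 2.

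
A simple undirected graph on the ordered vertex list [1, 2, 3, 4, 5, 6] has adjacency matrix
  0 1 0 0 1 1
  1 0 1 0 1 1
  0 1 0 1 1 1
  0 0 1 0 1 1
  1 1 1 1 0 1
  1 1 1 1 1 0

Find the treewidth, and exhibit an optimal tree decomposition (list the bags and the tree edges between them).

Treewidth 3.
Bags: B1 = {2, 3, 5, 6}  B2 = {1, 2, 5, 6}  B3 = {3, 4, 5, 6}
Tree: B1–B2, B1–B3

The largest bag has 4 vertices, giving width 3; this decomposition certifies tw(G) ≤ 3. On the other hand G contains the 4-clique {1, 2, 5, 6}. A clique must lie in a single bag of any decomposition, so no decomposition can have width below 3. The upper and lower bounds meet at 3, so that is the treewidth.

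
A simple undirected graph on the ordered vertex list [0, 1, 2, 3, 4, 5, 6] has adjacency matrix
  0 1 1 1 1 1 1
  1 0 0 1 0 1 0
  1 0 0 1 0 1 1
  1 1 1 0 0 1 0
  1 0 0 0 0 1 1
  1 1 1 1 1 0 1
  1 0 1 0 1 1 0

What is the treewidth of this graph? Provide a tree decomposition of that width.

Each bag holds 4 vertices, so the decomposition has width 3, which upper-bounds the treewidth. Conversely, {0, 1, 3, 5} is a clique of size 4, and the vertices of any clique must share a bag in every tree decomposition; so some bag has ≥ 4 vertices and tw(G) ≥ 3. Hence tw(G) = 3 exactly.

Treewidth 3.
One such decomposition:
Bags: B1 = {0, 1, 3, 5}  B2 = {0, 2, 3, 5}  B3 = {0, 2, 5, 6}  B4 = {0, 4, 5, 6}
Tree: B1–B2, B2–B3, B3–B4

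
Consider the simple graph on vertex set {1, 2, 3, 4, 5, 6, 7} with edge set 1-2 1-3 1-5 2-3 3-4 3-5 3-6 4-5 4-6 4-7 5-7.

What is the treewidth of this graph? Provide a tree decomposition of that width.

The largest bag has 3 vertices, giving width 2; this decomposition certifies tw(G) ≤ 2. On the other hand G contains the 3-clique {1, 2, 3}. A clique must lie in a single bag of any decomposition, so no decomposition can have width below 2. Therefore the treewidth is 2.

Treewidth 2.
Bags: B1 = {3, 4, 5}  B2 = {3, 4, 6}  B3 = {1, 3, 5}  B4 = {1, 2, 3}  B5 = {4, 5, 7}
Tree: B1–B2, B1–B3, B3–B4, B1–B5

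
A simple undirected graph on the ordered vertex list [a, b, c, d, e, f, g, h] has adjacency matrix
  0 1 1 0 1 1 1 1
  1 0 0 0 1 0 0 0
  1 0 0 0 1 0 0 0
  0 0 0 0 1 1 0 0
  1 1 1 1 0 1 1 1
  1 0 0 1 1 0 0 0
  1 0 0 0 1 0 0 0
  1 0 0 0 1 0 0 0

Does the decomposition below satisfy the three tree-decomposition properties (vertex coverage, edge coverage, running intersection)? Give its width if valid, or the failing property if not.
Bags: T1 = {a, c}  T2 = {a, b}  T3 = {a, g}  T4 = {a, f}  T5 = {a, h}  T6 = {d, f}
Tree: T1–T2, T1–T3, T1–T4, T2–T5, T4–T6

A tree decomposition must satisfy three properties: every vertex lies in some bag; for every edge, both endpoints lie together in some bag; and for every vertex, the bags containing it form a connected subtree. Here vertex e appears in no bag, so the decomposition is invalid.

No — vertex e appears in no bag.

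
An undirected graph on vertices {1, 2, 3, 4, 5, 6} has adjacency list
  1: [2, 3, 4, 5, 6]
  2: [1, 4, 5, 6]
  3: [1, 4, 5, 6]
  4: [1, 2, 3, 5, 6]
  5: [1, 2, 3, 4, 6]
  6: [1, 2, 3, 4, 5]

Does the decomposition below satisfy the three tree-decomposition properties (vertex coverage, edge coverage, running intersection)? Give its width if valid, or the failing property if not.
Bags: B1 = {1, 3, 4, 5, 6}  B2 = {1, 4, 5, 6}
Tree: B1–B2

No — vertex 2 appears in no bag.

A tree decomposition must satisfy three properties: every vertex lies in some bag; for every edge, both endpoints lie together in some bag; and for every vertex, the bags containing it form a connected subtree. Here vertex 2 appears in no bag, so the decomposition is invalid.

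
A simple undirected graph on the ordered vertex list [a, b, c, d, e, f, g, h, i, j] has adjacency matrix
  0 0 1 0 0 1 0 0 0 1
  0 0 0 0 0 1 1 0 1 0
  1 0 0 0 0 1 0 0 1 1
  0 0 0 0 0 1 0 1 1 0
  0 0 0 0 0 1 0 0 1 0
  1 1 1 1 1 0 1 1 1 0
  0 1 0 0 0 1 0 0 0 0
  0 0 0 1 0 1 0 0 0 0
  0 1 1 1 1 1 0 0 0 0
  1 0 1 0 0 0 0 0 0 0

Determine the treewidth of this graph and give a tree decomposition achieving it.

Treewidth 2.
Bags: B1 = {c, f, i}  B2 = {a, c, f}  B3 = {d, f, i}  B4 = {d, f, h}  B5 = {b, f, i}  B6 = {e, f, i}  B7 = {b, f, g}  B8 = {a, c, j}
Tree: B1–B2, B1–B3, B3–B4, B3–B5, B1–B6, B5–B7, B2–B8

Each bag holds 3 vertices, so the decomposition has width 2, which upper-bounds the treewidth. On the other hand G contains the 3-clique {a, c, j}. A clique must lie in a single bag of any decomposition, so no decomposition can have width below 2. Therefore the treewidth is 2.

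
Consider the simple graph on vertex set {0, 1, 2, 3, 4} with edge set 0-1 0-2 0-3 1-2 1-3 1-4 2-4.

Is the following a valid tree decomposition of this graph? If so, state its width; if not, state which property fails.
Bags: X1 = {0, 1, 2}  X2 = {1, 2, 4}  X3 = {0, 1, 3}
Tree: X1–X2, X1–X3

Every vertex of G appears in some bag (union = {0, 1, 2, 3, 4}); every edge is covered by a bag; and for each vertex v the set of bags containing v is connected in the bag tree. The decomposition is therefore valid. The largest bag has 3 vertices, so the width is 2.

Yes; width 2.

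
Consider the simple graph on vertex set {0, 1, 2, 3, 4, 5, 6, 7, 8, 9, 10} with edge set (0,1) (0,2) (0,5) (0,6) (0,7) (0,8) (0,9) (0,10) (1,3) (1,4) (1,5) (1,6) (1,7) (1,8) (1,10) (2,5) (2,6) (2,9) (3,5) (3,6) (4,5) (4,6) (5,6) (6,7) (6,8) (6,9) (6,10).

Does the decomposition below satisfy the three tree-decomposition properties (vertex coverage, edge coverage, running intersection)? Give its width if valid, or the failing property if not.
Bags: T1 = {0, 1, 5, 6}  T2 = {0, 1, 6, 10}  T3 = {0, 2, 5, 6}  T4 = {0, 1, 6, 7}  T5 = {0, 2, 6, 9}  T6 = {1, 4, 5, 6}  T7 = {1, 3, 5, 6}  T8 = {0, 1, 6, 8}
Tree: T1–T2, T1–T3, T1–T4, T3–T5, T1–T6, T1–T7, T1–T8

Yes; width 3.

Checking the three conditions: (i) the bags cover all of {0, 1, 2, 3, 4, 5, 6, 7, 8, 9, 10}; (ii) for each edge, some bag contains both endpoints; (iii) the bags containing any fixed vertex form a subtree. All hold, so the decomposition is valid with width 4 − 1 = 3.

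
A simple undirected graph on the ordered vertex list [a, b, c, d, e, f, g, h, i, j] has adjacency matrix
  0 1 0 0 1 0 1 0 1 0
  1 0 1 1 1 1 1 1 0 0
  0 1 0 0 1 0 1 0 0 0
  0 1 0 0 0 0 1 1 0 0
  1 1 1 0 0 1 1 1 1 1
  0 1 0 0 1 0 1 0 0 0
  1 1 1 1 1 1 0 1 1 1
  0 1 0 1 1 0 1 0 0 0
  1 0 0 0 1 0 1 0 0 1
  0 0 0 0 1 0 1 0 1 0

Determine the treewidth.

3

A width-3 tree decomposition is:
Bags: B1 = {b, e, g, h}  B2 = {b, e, f, g}  B3 = {b, d, g, h}  B4 = {a, b, e, g}  B5 = {b, c, e, g}  B6 = {a, e, g, i}  B7 = {e, g, i, j}
Tree: B1–B2, B1–B3, B1–B4, B2–B5, B4–B6, B6–B7
The largest bag has 4 vertices, giving width 3; this decomposition certifies tw(G) ≤ 3. On the other hand G contains the 4-clique {b, d, g, h}. A clique must lie in a single bag of any decomposition, so no decomposition can have width below 3. Therefore the treewidth is 3.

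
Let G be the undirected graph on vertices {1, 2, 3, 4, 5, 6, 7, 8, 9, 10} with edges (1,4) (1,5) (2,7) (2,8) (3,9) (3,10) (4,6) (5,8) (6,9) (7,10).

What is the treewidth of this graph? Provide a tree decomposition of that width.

Treewidth 2.
Bags: B1 = {3, 6, 9}  B2 = {3, 6, 10}  B3 = {6, 7, 10}  B4 = {2, 6, 7}  B5 = {2, 6, 8}  B6 = {5, 6, 8}  B7 = {1, 5, 6}  B8 = {1, 4, 6}
Tree: B1–B2, B2–B3, B3–B4, B4–B5, B5–B6, B6–B7, B7–B8

Each bag holds 3 vertices, so the decomposition has width 2, which upper-bounds the treewidth. For the lower bound, G contains the cycle 6–9–3–10–7–2–8–5–1–4–6, so G is not a forest; only forests have treewidth ≤ 1, hence tw(G) ≥ 2. Hence tw(G) = 2 exactly.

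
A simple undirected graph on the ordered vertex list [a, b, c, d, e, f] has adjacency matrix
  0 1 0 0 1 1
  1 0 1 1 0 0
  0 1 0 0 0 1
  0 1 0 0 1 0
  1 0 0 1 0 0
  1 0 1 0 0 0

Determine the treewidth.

A width-2 tree decomposition is:
Bags: B1 = {b, d, e}  B2 = {a, b, e}  B3 = {a, b, c}  B4 = {a, c, f}
Tree: B1–B2, B2–B3, B3–B4
The largest bag has 3 vertices, giving width 2; this decomposition certifies tw(G) ≤ 2. For the lower bound, G contains the cycle d–e–a–b–d, so G is not a forest; only forests have treewidth ≤ 1, hence tw(G) ≥ 2. The upper and lower bounds meet at 2, so that is the treewidth.

2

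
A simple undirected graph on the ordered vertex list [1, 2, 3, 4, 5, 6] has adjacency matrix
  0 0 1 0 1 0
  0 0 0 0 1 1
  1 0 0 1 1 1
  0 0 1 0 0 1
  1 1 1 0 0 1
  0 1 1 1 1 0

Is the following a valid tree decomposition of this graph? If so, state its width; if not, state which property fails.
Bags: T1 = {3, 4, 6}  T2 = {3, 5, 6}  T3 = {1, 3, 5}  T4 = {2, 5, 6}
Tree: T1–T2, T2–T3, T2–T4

Vertex coverage: the bags together contain {1, 2, 3, 4, 5, 6}, the full vertex set. Edge coverage: each edge of G has both endpoints in at least one bag. Running intersection: for every vertex, the bags containing it form a connected subtree. All three properties hold, so this is a valid tree decomposition of width max|bag| − 1 = 2, and hence tw(G) ≤ 2.

Yes; width 2.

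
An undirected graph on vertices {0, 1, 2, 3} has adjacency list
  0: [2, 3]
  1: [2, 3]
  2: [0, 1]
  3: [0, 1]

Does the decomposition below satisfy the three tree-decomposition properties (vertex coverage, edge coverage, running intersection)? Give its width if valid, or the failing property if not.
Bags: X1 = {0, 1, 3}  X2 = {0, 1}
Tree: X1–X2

A tree decomposition must satisfy three properties: every vertex lies in some bag; for every edge, both endpoints lie together in some bag; and for every vertex, the bags containing it form a connected subtree. Here vertex 2 appears in no bag, so the decomposition is invalid.

No — vertex 2 appears in no bag.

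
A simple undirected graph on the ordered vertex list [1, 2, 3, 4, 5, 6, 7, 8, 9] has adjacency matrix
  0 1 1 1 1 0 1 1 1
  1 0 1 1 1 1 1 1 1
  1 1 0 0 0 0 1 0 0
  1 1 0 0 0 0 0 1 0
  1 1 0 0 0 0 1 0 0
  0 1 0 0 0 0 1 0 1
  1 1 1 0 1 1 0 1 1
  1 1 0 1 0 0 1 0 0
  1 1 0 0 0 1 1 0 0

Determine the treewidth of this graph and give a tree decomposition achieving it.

Each bag holds 4 vertices, so the decomposition has width 3, which upper-bounds the treewidth. On the other hand G contains the 4-clique {1, 2, 4, 8}. A clique must lie in a single bag of any decomposition, so no decomposition can have width below 3. Combining the bounds, tw(G) = 3.

Treewidth 3.
One optimal decomposition is:
Bags: B1 = {1, 2, 7, 9}  B2 = {2, 6, 7, 9}  B3 = {1, 2, 5, 7}  B4 = {1, 2, 7, 8}  B5 = {1, 2, 3, 7}  B6 = {1, 2, 4, 8}
Tree: B1–B2, B1–B3, B3–B4, B1–B5, B4–B6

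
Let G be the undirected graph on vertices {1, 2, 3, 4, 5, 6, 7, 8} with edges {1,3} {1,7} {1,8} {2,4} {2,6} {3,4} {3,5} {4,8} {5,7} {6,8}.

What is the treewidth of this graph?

A width-2 tree decomposition is:
Bags: B1 = {3, 5, 7}  B2 = {1, 3, 7}  B3 = {1, 3, 4}  B4 = {1, 4, 8}  B5 = {2, 4, 8}  B6 = {2, 6, 8}
Tree: B1–B2, B2–B3, B3–B4, B4–B5, B5–B6
The largest bag has 3 vertices, giving width 2; this decomposition certifies tw(G) ≤ 2. Since 5–7–1–3–5 is a cycle in G, G is not acyclic. Forests are exactly the graphs of treewidth ≤ 1, so tw(G) ≥ 2. Hence tw(G) = 2 exactly.

2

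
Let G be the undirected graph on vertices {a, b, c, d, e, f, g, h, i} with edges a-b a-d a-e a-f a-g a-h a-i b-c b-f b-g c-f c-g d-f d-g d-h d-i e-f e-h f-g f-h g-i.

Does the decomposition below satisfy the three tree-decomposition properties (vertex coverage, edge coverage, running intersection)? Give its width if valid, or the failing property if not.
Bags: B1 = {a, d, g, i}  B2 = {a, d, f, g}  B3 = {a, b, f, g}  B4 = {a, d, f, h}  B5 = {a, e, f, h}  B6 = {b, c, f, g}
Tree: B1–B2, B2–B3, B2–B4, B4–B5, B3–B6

Yes; width 3.

Vertex coverage: the bags together contain {a, b, c, d, e, f, g, h, i}, the full vertex set. Edge coverage: each edge of G has both endpoints in at least one bag. Running intersection: for every vertex, the bags containing it form a connected subtree. All three properties hold, so this is a valid tree decomposition of width max|bag| − 1 = 3, and hence tw(G) ≤ 3.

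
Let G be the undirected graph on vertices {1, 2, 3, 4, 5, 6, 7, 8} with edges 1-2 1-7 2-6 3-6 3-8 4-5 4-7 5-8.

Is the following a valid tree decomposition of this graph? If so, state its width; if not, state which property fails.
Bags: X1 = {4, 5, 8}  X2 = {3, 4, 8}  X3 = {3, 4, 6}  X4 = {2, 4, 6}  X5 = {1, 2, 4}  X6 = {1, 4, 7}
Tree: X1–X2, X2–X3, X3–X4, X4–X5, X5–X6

Every vertex of G appears in some bag (union = {1, 2, 3, 4, 5, 6, 7, 8}); every edge is covered by a bag; and for each vertex v the set of bags containing v is connected in the bag tree. The decomposition is therefore valid. The largest bag has 3 vertices, so the width is 2.

Yes; width 2.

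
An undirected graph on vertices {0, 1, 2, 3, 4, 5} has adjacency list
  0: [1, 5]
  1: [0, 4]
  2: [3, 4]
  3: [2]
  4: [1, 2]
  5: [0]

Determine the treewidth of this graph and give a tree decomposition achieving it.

Treewidth 1.
Bags: B1 = {0, 5}  B2 = {0, 1}  B3 = {1, 4}  B4 = {2, 4}  B5 = {2, 3}
Tree: B1–B2, B2–B3, B3–B4, B4–B5

Every bag has size at most 2, so the width is 2 − 1 = 1 and tw(G) ≤ 1. G has an edge, so its treewidth is at least 1. The upper and lower bounds meet at 1, so that is the treewidth.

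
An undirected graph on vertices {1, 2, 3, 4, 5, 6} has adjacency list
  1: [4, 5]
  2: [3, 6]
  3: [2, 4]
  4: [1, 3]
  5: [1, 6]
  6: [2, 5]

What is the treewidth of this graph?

A width-2 tree decomposition is:
Bags: B1 = {2, 3, 6}  B2 = {3, 4, 6}  B3 = {1, 4, 6}  B4 = {1, 5, 6}
Tree: B1–B2, B2–B3, B3–B4
Each bag holds 3 vertices, so the decomposition has width 2, which upper-bounds the treewidth. The edges 6–2–3–4–1–5–6 form a cycle, so G is not a tree and its treewidth is at least 2. Hence tw(G) = 2 exactly.

2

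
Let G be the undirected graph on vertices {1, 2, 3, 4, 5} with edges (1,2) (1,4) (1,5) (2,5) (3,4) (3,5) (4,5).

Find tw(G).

A width-2 tree decomposition is:
Bags: B1 = {1, 2, 5}  B2 = {1, 4, 5}  B3 = {3, 4, 5}
Tree: B1–B2, B2–B3
The largest bag has 3 vertices, giving width 2; this decomposition certifies tw(G) ≤ 2. Conversely, {1, 2, 5} is a clique of size 3, and the vertices of any clique must share a bag in every tree decomposition; so some bag has ≥ 3 vertices and tw(G) ≥ 2. The upper and lower bounds meet at 2, so that is the treewidth.

2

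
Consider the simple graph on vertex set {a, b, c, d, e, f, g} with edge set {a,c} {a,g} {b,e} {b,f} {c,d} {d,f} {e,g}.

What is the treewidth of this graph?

2

A width-2 tree decomposition is:
Bags: B1 = {a, c, g}  B2 = {c, d, g}  B3 = {d, f, g}  B4 = {b, f, g}  B5 = {b, e, g}
Tree: B1–B2, B2–B3, B3–B4, B4–B5
The largest bag has 3 vertices, giving width 2; this decomposition certifies tw(G) ≤ 2. Since g–a–c–d–f–b–e–g is a cycle in G, G is not acyclic. Forests are exactly the graphs of treewidth ≤ 1, so tw(G) ≥ 2. Combining the bounds, tw(G) = 2.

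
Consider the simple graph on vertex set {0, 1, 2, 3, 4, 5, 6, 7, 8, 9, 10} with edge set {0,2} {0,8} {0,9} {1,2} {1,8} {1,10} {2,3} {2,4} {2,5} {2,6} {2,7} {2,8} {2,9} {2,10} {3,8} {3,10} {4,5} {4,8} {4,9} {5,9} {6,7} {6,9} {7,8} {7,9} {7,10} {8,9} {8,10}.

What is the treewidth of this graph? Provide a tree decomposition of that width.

Treewidth 3.
Bags: B1 = {2, 7, 8, 10}  B2 = {2, 7, 8, 9}  B3 = {2, 4, 8, 9}  B4 = {2, 6, 7, 9}  B5 = {2, 4, 5, 9}  B6 = {1, 2, 8, 10}  B7 = {0, 2, 8, 9}  B8 = {2, 3, 8, 10}
Tree: B1–B2, B2–B3, B2–B4, B3–B5, B1–B6, B3–B7, B6–B8

Every bag has size at most 4, so the width is 4 − 1 = 3 and tw(G) ≤ 3. On the other hand G contains the 4-clique {1, 2, 8, 10}. A clique must lie in a single bag of any decomposition, so no decomposition can have width below 3. Combining the bounds, tw(G) = 3.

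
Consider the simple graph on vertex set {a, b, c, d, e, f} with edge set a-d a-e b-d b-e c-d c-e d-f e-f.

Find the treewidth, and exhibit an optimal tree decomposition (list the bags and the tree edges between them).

Every bag has size at most 3, so the width is 3 − 1 = 2 and tw(G) ≤ 2. For the lower bound, G contains the cycle e–b–d–c–e, so G is not a forest; only forests have treewidth ≤ 1, hence tw(G) ≥ 2. Hence tw(G) = 2 exactly.

Treewidth 2.
Bags: B1 = {b, d, e}  B2 = {c, d, e}  B3 = {d, e, f}  B4 = {a, d, e}
Tree: B1–B2, B2–B3, B3–B4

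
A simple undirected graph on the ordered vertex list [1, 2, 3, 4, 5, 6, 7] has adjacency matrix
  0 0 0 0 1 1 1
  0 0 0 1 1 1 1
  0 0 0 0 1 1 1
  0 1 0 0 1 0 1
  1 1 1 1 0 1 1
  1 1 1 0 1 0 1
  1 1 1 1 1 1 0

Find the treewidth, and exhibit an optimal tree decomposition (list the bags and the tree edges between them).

Each bag holds 4 vertices, so the decomposition has width 3, which upper-bounds the treewidth. For the lower bound, the 4 vertices {2, 4, 5, 7} are pairwise adjacent, and any tree decomposition puts a clique entirely inside one bag — forcing width ≥ 3. The upper and lower bounds meet at 3, so that is the treewidth.

Treewidth 3.
One such decomposition:
Bags: B1 = {1, 5, 6, 7}  B2 = {3, 5, 6, 7}  B3 = {2, 5, 6, 7}  B4 = {2, 4, 5, 7}
Tree: B1–B2, B1–B3, B3–B4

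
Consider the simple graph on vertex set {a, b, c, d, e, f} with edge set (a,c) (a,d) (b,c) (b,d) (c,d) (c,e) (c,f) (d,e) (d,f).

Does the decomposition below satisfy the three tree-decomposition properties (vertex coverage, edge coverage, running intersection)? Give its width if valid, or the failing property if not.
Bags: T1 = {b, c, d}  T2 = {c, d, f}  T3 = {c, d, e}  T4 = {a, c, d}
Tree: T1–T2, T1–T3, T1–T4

Checking the three conditions: (i) the bags cover all of {a, b, c, d, e, f}; (ii) for each edge, some bag contains both endpoints; (iii) the bags containing any fixed vertex form a subtree. All hold, so the decomposition is valid with width 3 − 1 = 2.

Yes; width 2.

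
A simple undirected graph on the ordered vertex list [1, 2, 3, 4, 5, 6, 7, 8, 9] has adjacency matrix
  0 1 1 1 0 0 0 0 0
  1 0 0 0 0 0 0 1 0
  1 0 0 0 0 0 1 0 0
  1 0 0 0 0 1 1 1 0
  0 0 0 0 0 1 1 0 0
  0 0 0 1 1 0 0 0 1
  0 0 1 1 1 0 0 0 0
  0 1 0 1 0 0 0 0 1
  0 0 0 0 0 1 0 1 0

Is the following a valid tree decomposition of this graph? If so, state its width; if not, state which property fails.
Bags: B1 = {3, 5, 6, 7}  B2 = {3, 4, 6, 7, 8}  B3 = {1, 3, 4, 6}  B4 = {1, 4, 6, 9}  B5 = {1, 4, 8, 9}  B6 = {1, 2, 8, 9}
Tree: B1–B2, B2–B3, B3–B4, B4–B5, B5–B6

A tree decomposition must satisfy three properties: every vertex lies in some bag; for every edge, both endpoints lie together in some bag; and for every vertex, the bags containing it form a connected subtree. Here bags containing vertex 8 are not connected in the tree, so the decomposition is invalid.

No — bags containing vertex 8 are not connected in the tree.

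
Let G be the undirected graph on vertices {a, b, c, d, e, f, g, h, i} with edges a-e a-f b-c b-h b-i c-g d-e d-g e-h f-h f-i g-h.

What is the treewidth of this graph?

A width-3 tree decomposition is:
Bags: B1 = {a, b, f, i}  B2 = {a, b, f, h}  B3 = {a, b, e, h}  B4 = {b, c, e, h}  B5 = {c, e, g, h}  B6 = {c, d, e, g}
Tree: B1–B2, B2–B3, B3–B4, B4–B5, B5–B6
Every bag has size at most 4, so the width is 4 − 1 = 3 and tw(G) ≤ 3. For the lower bound: the 4 vertex sets {a,f,i}, {b}, {h}, {c,d,e,g} are disjoint, each induces a connected subgraph, and every pair is joined by at least one edge of G. Contracting each set to a single vertex therefore yields K_{4} as a minor, and since treewidth is minor-monotone, tw(G) ≥ tw(K_{4}) = 3. The upper and lower bounds meet at 3, so that is the treewidth.

3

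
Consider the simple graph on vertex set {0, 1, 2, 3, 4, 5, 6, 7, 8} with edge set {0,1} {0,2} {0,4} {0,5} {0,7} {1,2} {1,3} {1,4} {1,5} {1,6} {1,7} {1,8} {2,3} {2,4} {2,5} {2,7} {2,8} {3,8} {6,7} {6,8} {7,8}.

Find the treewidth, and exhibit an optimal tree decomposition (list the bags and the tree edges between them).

Each bag holds 4 vertices, so the decomposition has width 3, which upper-bounds the treewidth. On the other hand G contains the 4-clique {0, 1, 2, 4}. A clique must lie in a single bag of any decomposition, so no decomposition can have width below 3. The upper and lower bounds meet at 3, so that is the treewidth.

Treewidth 3.
One such decomposition:
Bags: B1 = {1, 2, 7, 8}  B2 = {1, 2, 3, 8}  B3 = {0, 1, 2, 7}  B4 = {1, 6, 7, 8}  B5 = {0, 1, 2, 5}  B6 = {0, 1, 2, 4}
Tree: B1–B2, B1–B3, B1–B4, B3–B5, B5–B6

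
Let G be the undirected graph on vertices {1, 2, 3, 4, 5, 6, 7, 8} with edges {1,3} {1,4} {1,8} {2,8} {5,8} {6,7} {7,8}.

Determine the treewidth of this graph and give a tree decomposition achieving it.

Every bag has size at most 2, so the width is 2 − 1 = 1 and tw(G) ≤ 1. Since G has at least one edge (e.g. 8–5), it is not an edgeless graph, so tw(G) ≥ 1. Therefore the treewidth is 1.

Treewidth 1.
One optimal decomposition is:
Bags: B1 = {5, 8}  B2 = {2, 8}  B3 = {1, 8}  B4 = {7, 8}  B5 = {1, 3}  B6 = {1, 4}  B7 = {6, 7}
Tree: B1–B2, B1–B3, B3–B4, B3–B5, B5–B6, B4–B7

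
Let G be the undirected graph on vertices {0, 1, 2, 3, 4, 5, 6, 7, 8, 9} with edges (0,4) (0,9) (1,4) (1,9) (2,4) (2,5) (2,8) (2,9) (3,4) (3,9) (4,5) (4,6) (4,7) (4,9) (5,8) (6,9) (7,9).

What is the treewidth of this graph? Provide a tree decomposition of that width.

Treewidth 2.
One optimal decomposition is:
Bags: B1 = {2, 4, 9}  B2 = {3, 4, 9}  B3 = {0, 4, 9}  B4 = {2, 4, 5}  B5 = {2, 5, 8}  B6 = {1, 4, 9}  B7 = {4, 7, 9}  B8 = {4, 6, 9}
Tree: B1–B2, B1–B3, B1–B4, B4–B5, B2–B6, B6–B7, B3–B8

Every bag has size at most 3, so the width is 3 − 1 = 2 and tw(G) ≤ 2. For the lower bound, the 3 vertices {2, 5, 8} are pairwise adjacent, and any tree decomposition puts a clique entirely inside one bag — forcing width ≥ 2. Hence tw(G) = 2 exactly.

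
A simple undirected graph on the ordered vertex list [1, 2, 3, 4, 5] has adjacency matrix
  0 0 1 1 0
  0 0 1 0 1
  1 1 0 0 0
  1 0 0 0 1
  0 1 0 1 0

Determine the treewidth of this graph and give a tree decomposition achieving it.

Each bag holds 3 vertices, so the decomposition has width 2, which upper-bounds the treewidth. For the lower bound, G contains the cycle 5–4–1–3–2–5, so G is not a forest; only forests have treewidth ≤ 1, hence tw(G) ≥ 2. The upper and lower bounds meet at 2, so that is the treewidth.

Treewidth 2.
One optimal decomposition is:
Bags: B1 = {1, 4, 5}  B2 = {1, 3, 5}  B3 = {2, 3, 5}
Tree: B1–B2, B2–B3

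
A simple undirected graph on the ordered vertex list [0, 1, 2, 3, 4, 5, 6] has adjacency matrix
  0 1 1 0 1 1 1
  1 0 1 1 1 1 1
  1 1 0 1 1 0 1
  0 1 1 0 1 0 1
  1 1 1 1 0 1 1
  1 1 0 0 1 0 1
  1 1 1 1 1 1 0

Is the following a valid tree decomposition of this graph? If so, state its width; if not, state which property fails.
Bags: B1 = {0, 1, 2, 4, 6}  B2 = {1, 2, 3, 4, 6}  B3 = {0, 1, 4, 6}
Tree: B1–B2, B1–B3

No — vertex 5 appears in no bag.

A tree decomposition must satisfy three properties: every vertex lies in some bag; for every edge, both endpoints lie together in some bag; and for every vertex, the bags containing it form a connected subtree. Here vertex 5 appears in no bag, so the decomposition is invalid.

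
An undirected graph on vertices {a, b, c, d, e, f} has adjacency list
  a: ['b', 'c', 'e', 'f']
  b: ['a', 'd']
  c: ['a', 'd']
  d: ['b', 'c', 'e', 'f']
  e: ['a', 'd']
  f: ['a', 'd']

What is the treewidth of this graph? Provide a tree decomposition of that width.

Every bag has size at most 3, so the width is 3 − 1 = 2 and tw(G) ≤ 2. Since b–d–f–a–b is a cycle in G, G is not acyclic. Forests are exactly the graphs of treewidth ≤ 1, so tw(G) ≥ 2. Combining the bounds, tw(G) = 2.

Treewidth 2.
Bags: B1 = {a, b, d}  B2 = {a, d, f}  B3 = {a, d, e}  B4 = {a, c, d}
Tree: B1–B2, B2–B3, B3–B4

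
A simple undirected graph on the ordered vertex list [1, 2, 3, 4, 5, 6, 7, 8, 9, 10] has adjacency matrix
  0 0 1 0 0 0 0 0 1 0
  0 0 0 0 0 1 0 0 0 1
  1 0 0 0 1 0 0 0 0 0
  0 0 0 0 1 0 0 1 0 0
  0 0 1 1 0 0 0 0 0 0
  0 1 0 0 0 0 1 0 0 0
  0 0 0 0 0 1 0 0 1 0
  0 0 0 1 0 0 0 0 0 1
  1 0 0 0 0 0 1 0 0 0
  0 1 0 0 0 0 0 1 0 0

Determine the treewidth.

A width-2 tree decomposition is:
Bags: B1 = {2, 6, 10}  B2 = {6, 8, 10}  B3 = {4, 6, 8}  B4 = {4, 5, 6}  B5 = {3, 5, 6}  B6 = {1, 3, 6}  B7 = {1, 6, 9}  B8 = {6, 7, 9}
Tree: B1–B2, B2–B3, B3–B4, B4–B5, B5–B6, B6–B7, B7–B8
The largest bag has 3 vertices, giving width 2; this decomposition certifies tw(G) ≤ 2. Since 6–2–10–8–4–5–3–1–9–7–6 is a cycle in G, G is not acyclic. Forests are exactly the graphs of treewidth ≤ 1, so tw(G) ≥ 2. Combining the bounds, tw(G) = 2.

2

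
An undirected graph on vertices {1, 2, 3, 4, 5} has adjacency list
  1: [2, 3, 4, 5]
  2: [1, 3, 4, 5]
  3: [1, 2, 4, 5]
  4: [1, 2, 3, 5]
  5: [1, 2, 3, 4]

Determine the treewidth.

A width-4 tree decomposition is:
Bags: B1 = {1, 2, 3, 4, 5}
Tree: (single bag)
With just one bag of size 5, the width is 5 − 1 = 4, so tw(G) ≤ 4. Conversely, {1, 2, 3, 4, 5} is a clique of size 5, and the vertices of any clique must share a bag in every tree decomposition; so some bag has ≥ 5 vertices and tw(G) ≥ 4. Hence tw(G) = 4 exactly.

4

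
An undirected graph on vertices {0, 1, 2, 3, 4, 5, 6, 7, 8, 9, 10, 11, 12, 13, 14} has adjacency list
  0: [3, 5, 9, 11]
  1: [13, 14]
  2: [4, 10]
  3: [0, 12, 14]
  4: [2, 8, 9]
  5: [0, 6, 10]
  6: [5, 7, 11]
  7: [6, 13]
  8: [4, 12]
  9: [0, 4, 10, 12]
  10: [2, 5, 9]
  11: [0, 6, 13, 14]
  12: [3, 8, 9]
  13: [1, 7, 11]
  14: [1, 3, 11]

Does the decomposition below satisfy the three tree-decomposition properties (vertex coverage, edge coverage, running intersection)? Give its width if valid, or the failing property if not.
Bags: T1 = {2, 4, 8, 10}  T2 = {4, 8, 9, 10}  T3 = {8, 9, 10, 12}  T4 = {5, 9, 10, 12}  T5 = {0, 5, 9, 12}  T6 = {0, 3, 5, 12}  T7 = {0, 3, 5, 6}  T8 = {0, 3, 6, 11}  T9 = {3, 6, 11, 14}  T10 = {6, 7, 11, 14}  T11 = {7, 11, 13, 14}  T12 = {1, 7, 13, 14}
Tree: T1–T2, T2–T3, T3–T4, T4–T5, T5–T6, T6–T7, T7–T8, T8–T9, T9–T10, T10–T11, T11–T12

Yes; width 3.

Vertex coverage: the bags together contain {0, 1, 2, 3, 4, 5, 6, 7, 8, 9, 10, 11, 12, 13, 14}, the full vertex set. Edge coverage: each edge of G has both endpoints in at least one bag. Running intersection: for every vertex, the bags containing it form a connected subtree. All three properties hold, so this is a valid tree decomposition of width max|bag| − 1 = 3, and hence tw(G) ≤ 3.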